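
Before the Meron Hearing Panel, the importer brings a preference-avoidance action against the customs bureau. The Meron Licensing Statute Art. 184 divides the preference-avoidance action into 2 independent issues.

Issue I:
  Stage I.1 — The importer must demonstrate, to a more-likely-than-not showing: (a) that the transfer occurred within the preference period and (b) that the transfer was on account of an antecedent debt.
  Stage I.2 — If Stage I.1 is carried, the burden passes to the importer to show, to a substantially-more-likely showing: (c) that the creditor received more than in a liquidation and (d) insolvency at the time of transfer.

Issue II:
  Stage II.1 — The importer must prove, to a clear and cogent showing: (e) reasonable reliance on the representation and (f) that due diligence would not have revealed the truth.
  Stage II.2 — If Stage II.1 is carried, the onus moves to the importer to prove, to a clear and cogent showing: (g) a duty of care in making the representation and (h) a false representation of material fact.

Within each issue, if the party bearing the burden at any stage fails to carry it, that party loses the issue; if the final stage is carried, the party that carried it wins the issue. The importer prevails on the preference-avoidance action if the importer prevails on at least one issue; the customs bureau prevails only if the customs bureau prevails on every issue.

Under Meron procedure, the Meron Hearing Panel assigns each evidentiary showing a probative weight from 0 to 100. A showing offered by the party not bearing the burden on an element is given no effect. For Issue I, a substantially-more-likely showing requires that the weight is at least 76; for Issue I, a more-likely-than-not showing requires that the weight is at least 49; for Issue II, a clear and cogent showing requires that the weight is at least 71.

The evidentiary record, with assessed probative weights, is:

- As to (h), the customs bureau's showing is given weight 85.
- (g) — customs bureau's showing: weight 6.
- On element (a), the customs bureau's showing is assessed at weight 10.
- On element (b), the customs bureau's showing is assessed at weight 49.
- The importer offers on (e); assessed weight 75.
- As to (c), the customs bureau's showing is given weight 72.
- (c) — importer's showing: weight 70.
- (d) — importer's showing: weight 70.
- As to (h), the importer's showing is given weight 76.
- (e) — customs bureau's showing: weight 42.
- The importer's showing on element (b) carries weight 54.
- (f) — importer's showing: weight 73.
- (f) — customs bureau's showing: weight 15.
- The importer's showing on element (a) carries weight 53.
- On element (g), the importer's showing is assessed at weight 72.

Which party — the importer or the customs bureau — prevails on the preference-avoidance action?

— Issue I —
Stage I.1 (importer, a more-likely-than-not showing, weight is at least 49): (a) 53 (customs bureau's 10 disregarded) ≥ 49 — meets; (b) 54 (customs bureau's 49 disregarded) ≥ 49 — meets.
  Stage I.1 carried; the burden remains with the importer.
Stage I.2 (importer, a substantially-more-likely showing, weight is at least 76): (c) 70 (customs bureau's 72 disregarded) < 76 — fails; (d) 70 < 76 — fails.
  Not every element is met, so the importer fails to carry Stage I.2.
The analysis ends at Stage I.2; the customs bureau prevails on this issue.
— Issue II —
At Stage II.1 the importer must meet a clear and cogent showing (weight is at least 71): on (e) the weight is 75 (the customs bureau's 42 is given no effect), ≥ 71, so (e) meets the standard; on (f) the weight is 73 (the customs bureau's 15 is given no effect), which does reach 71, so (f) meets the standard.
  All elements met. The importer retains the burden for Stage II.2.
At Stage II.2 the importer must meet a clear and cogent showing (weight is at least 71): on (g) the weight is 72 (the customs bureau's 6 is given no effect), ≥ 71, so (g) meets the standard; on (h) the weight is 76 (the customs bureau's 85 is given no effect), ≥ 71, so (h) meets the standard.
  All elements met at the final stage.
All stages carried — the importer prevails on this issue.
Per-issue: Issue I → customs bureau; Issue II → importer. The importer must prevail on at least one issue; overall, the importer prevails.

importer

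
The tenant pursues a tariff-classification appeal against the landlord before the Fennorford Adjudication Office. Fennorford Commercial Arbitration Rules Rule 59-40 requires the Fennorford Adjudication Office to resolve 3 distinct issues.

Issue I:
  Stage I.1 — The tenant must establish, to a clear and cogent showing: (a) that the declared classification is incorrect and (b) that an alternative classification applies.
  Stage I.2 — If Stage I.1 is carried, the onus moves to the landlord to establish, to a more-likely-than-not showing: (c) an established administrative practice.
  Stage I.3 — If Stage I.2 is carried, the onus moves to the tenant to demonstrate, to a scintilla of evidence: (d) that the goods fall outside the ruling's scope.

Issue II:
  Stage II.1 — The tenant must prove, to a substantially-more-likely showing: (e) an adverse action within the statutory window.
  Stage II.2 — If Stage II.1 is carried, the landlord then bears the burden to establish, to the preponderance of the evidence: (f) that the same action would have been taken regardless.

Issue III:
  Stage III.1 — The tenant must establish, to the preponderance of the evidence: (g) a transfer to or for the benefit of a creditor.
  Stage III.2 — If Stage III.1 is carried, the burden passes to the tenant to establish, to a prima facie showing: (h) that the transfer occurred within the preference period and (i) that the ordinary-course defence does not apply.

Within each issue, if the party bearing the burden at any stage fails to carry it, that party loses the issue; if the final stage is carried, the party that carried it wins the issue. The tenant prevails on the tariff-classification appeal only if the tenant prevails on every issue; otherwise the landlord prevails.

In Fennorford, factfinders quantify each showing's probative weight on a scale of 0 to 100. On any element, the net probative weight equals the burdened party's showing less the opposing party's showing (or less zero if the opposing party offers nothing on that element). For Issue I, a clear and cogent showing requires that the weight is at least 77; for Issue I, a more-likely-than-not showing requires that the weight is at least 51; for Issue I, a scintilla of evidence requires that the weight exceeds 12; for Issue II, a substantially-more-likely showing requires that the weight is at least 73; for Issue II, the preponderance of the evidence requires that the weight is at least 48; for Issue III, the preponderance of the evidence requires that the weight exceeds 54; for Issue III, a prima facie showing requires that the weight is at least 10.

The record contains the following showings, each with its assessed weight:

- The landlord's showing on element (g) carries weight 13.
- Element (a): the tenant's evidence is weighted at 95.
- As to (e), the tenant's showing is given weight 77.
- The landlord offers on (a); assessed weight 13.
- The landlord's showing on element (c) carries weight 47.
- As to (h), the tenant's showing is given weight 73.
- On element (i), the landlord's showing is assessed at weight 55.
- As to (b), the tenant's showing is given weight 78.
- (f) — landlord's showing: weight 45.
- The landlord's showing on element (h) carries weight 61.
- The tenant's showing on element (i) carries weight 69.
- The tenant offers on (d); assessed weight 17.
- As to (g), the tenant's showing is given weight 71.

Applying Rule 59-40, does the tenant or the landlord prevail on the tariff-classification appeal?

tenant

— Issue I —
At Stage I.1 the tenant must meet a clear and cogent showing (weight is at least 77): on (a) the weight is 95 less the opposing 13 gives net 82, which does reach 77, so (a) meets the standard; on (b) the weight is 78, ≥ 77, so (b) meets the standard.
  Stage I.1 is satisfied; the onus moves to the landlord.
At Stage I.2 the landlord must meet a more-likely-than-not showing (weight is at least 51): on (c) the weight is 47, which does not reach 51, so (c) does not meet the standard.
  Not every element is met, so the landlord fails to carry Stage I.2.
So the tenant prevails on this issue.
— Issue II —
At Stage II.1 the tenant must meet a substantially-more-likely showing (weight is at least 73): on (e) the weight is 77, ≥ 73, so (e) meets the standard.
  Stage II.1 is satisfied; the onus moves to the landlord.
At Stage II.2 the landlord must meet the preponderance of the evidence (weight is at least 48): on (f) the weight is 45, < 48, so (f) does not meet the standard.
  Stage II.2 not carried; the landlord fails its burden.
The tenant prevails on this issue.
— Issue III —
Stage III.1 — burden on tenant; standard: the preponderance of the evidence (weight exceeds 54).
    (g): 71 − 13 = 58 > 54 [met]
  All elements met. The tenant retains the burden for Stage III.2.
Stage III.2 — burden on tenant; standard: a prima facie showing (weight is at least 10).
    (h): 73 − 61 = 12 ≥ 10 [met]
    (i): 69 − 55 = 14 ≥ 10 [met]
  Stage III.2 carried; the final stage is satisfied.
All stages carried — the tenant prevails on this issue.
Per-issue: Issue I → tenant; Issue II → tenant; Issue III → tenant. The tenant must prevail on every issue; overall, the tenant prevails.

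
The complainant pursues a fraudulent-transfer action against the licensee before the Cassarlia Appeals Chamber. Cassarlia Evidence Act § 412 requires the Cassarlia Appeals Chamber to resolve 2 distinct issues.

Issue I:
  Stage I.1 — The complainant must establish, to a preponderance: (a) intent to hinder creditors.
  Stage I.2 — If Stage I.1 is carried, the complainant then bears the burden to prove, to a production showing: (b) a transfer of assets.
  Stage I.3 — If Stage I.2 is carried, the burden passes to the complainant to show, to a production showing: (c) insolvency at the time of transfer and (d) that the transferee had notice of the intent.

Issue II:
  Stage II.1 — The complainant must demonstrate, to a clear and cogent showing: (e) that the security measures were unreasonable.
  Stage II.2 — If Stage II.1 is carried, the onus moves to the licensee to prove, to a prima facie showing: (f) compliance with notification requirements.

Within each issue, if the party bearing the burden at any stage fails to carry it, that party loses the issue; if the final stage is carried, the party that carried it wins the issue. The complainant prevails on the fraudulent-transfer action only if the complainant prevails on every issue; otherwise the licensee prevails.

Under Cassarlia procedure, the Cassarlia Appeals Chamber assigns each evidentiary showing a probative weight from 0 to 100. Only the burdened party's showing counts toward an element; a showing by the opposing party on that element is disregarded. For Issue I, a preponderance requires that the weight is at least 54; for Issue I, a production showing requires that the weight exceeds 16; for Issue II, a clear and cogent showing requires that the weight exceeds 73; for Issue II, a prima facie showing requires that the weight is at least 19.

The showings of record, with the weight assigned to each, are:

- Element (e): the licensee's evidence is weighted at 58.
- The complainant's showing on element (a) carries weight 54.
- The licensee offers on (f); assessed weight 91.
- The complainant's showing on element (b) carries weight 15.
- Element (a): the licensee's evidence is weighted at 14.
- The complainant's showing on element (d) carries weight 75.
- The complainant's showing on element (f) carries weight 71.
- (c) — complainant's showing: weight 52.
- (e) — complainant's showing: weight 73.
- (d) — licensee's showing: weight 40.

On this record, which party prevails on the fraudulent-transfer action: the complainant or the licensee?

— Issue I —
Stage I.1 — burden on complainant; standard: a preponderance (weight is at least 54).
    (a): 54 (licensee's 14 disregarded) ≥ 54 [met]
  Stage I.1 carried; the burden remains with the complainant.
Stage I.2 — burden on complainant; standard: a production showing (weight exceeds 16).
    (b): 15 ≤ 16 [not met]
  The complainant does not carry Stage I.2.
The analysis ends at Stage I.2; the licensee prevails on this issue.
— Issue II —
Stage II.1 (complainant, a clear and cogent showing, weight exceeds 73): (e) 73 (licensee's 58 disregarded) ≤ 73 — fails.
  Stage II.1 not carried; the complainant fails its burden.
So the licensee prevails on this issue.
Per-issue: Issue I → licensee; Issue II → licensee. The complainant must prevail on every issue; overall, the licensee prevails.

licensee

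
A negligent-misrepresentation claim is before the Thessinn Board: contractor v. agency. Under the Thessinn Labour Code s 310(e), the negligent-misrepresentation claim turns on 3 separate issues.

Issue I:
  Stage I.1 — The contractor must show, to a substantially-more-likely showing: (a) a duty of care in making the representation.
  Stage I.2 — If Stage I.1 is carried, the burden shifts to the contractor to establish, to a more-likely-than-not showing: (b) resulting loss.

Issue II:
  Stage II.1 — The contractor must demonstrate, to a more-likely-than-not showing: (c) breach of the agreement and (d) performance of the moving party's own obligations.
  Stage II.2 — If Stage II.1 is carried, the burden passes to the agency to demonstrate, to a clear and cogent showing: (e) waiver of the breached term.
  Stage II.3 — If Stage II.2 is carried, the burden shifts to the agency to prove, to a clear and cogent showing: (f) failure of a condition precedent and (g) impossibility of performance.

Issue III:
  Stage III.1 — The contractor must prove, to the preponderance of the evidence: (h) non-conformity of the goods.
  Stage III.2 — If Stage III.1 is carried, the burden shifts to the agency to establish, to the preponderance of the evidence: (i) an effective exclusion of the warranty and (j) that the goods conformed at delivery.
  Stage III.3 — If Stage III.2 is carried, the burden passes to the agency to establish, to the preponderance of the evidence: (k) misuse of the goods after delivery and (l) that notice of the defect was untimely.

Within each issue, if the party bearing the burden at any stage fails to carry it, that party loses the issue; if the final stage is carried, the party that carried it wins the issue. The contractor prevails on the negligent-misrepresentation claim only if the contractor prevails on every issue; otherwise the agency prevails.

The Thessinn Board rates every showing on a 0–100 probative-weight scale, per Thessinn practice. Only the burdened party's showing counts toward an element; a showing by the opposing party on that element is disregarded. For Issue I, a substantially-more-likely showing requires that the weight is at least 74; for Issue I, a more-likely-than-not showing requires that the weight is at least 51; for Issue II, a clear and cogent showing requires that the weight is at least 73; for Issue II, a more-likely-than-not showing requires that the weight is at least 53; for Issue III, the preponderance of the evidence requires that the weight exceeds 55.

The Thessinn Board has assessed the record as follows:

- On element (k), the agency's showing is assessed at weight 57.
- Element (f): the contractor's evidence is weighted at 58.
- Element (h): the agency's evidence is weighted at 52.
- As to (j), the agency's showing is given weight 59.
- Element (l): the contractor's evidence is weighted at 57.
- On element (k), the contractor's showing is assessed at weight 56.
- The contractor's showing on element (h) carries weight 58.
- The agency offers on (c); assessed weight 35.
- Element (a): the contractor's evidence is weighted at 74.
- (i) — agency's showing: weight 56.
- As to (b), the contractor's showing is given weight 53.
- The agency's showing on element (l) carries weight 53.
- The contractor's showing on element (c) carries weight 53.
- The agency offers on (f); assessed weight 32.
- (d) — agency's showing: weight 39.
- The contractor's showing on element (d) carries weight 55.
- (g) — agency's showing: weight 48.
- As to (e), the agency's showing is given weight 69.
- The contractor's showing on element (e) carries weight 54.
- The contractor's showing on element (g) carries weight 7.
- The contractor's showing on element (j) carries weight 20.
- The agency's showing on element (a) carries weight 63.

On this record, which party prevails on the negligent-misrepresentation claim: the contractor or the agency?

contractor

— Issue I —
Stage I.1 — burden on contractor; standard: a substantially-more-likely showing (weight is at least 74).
    (a): 74 (agency's 63 disregarded) ≥ 74 [met]
  All elements met. The contractor retains the burden for Stage I.2.
Stage I.2 — burden on contractor; standard: a more-likely-than-not showing (weight is at least 51).
    (b): 53 ≥ 51 [met]
  Stage I.2 carried; the final stage is satisfied.
Every stage carried; the contractor prevails on this issue.
— Issue II —
At Stage II.1 the contractor must meet a more-likely-than-not showing (weight is at least 53): on (c) the weight is 53 (the agency's 35 is given no effect), ≥ 53, so (c) meets the standard; on (d) the weight is 55 (the agency's 39 is given no effect), ≥ 53, so (d) meets the standard.
  The contractor carries Stage II.1; the agency now bears the burden.
At Stage II.2 the agency must meet a clear and cogent showing (weight is at least 73): on (e) the weight is 69 (the contractor's 54 is given no effect), < 73, so (e) does not meet the standard.
  Not every element is met, so the agency fails to carry Stage II.2.
The contractor prevails on this issue.
— Issue III —
At Stage III.1 the contractor must meet the preponderance of the evidence (weight exceeds 55): on (h) the weight is 58 (the agency's 52 is given no effect), which does exceed 55, so (h) meets the standard.
  All elements met. The burden passes to the agency.
At Stage III.2 the agency must meet the preponderance of the evidence (weight exceeds 55): on (i) the weight is 56, which does exceed 55, so (i) meets the standard; on (j) the weight is 59 (the contractor's 20 is given no effect), > 55, so (j) meets the standard.
  All elements met. The agency retains the burden for Stage III.3.
At Stage III.3 the agency must meet the preponderance of the evidence (weight exceeds 55): on (k) the weight is 57 (the contractor's 56 is given no effect), which does exceed 55, so (k) meets the standard; on (l) the weight is 53 (the contractor's 57 is given no effect), which does not exceed 55, so (l) does not meet the standard.
  The agency does not carry Stage III.3.
So the contractor prevails on this issue.
Per-issue: Issue I → contractor; Issue II → contractor; Issue III → contractor. The contractor must prevail on every issue; overall, the contractor prevails.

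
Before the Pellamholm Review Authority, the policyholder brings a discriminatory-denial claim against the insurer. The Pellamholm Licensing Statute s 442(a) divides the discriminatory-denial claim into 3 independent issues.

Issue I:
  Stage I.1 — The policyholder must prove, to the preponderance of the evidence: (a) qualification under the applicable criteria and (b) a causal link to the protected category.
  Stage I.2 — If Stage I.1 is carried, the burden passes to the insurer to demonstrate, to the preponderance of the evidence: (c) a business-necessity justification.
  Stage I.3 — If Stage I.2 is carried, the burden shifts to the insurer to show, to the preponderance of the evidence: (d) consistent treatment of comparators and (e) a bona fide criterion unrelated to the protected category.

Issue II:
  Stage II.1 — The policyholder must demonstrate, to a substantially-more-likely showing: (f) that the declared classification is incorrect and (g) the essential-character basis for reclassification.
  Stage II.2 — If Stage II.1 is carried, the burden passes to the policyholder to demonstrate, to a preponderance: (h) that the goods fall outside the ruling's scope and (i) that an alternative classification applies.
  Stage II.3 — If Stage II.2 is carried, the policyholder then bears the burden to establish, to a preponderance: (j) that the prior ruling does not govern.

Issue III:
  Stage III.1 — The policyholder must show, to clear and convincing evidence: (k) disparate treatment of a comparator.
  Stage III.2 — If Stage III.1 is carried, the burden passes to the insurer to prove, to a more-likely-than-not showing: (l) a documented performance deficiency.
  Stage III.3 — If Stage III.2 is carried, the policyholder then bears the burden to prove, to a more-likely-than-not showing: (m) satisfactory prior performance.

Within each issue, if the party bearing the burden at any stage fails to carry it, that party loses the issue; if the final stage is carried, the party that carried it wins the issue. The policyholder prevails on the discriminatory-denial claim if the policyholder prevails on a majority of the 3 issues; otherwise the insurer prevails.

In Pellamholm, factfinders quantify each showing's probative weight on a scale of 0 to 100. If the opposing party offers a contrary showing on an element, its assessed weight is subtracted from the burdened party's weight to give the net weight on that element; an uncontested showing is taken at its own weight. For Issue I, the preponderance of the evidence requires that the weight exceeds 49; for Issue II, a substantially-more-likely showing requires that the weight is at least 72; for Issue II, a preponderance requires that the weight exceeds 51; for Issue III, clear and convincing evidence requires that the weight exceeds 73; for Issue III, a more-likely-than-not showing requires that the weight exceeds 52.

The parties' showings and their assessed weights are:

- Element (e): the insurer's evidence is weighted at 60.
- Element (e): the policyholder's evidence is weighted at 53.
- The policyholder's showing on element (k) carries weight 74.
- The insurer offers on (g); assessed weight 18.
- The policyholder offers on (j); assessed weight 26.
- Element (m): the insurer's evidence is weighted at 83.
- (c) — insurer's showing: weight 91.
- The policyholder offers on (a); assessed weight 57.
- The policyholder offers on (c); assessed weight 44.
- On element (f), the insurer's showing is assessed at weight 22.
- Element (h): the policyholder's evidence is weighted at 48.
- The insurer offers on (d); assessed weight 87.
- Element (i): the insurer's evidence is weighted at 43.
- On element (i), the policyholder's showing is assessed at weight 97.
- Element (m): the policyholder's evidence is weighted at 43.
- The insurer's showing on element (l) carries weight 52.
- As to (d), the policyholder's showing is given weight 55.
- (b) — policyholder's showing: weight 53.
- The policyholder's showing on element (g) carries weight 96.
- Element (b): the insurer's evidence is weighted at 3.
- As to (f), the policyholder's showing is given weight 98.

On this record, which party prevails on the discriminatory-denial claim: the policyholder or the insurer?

— Issue I —
At Stage I.1 the policyholder must meet the preponderance of the evidence (weight exceeds 49): on (a) the weight is 57, which does exceed 49, so (a) meets the standard; on (b) the weight is 53 less the opposing 3 gives net 50, > 49, so (b) meets the standard.
  Stage I.1 is satisfied; the onus moves to the insurer.
At Stage I.2 the insurer must meet the preponderance of the evidence (weight exceeds 49): on (c) the weight is 91 less the opposing 44 gives net 47, which does not exceed 49, so (c) does not meet the standard.
  Stage I.2 not carried; the insurer fails its burden.
The analysis ends at Stage I.2; the policyholder prevails on this issue.
— Issue II —
Stage II.1 — burden on policyholder; standard: a substantially-more-likely showing (weight is at least 72).
    (f): 98 − 22 = 76 ≥ 72 [met]
    (g): 96 − 18 = 78 ≥ 72 [met]
  Stage II.1 carried; the burden remains with the policyholder.
Stage II.2 — burden on policyholder; standard: a preponderance (weight exceeds 51).
    (h): 48 ≤ 51 [not met]
    (i): 97 − 43 = 54 > 51 [met]
  The policyholder does not carry Stage II.2.
So the insurer prevails on this issue.
— Issue III —
Stage III.1 — burden on policyholder; standard: clear and convincing evidence (weight exceeds 73).
    (k): 74 > 73 [met]
  All elements met. The burden passes to the insurer.
Stage III.2 — burden on insurer; standard: a more-likely-than-not showing (weight exceeds 52).
    (l): 52 ≤ 52 [not met]
  Not every element is met, so the insurer fails to carry Stage III.2.
The policyholder prevails on this issue.
Per-issue: Issue I → policyholder; Issue II → insurer; Issue III → policyholder. The policyholder must prevail on a majority of issues; overall, the policyholder prevails.

policyholder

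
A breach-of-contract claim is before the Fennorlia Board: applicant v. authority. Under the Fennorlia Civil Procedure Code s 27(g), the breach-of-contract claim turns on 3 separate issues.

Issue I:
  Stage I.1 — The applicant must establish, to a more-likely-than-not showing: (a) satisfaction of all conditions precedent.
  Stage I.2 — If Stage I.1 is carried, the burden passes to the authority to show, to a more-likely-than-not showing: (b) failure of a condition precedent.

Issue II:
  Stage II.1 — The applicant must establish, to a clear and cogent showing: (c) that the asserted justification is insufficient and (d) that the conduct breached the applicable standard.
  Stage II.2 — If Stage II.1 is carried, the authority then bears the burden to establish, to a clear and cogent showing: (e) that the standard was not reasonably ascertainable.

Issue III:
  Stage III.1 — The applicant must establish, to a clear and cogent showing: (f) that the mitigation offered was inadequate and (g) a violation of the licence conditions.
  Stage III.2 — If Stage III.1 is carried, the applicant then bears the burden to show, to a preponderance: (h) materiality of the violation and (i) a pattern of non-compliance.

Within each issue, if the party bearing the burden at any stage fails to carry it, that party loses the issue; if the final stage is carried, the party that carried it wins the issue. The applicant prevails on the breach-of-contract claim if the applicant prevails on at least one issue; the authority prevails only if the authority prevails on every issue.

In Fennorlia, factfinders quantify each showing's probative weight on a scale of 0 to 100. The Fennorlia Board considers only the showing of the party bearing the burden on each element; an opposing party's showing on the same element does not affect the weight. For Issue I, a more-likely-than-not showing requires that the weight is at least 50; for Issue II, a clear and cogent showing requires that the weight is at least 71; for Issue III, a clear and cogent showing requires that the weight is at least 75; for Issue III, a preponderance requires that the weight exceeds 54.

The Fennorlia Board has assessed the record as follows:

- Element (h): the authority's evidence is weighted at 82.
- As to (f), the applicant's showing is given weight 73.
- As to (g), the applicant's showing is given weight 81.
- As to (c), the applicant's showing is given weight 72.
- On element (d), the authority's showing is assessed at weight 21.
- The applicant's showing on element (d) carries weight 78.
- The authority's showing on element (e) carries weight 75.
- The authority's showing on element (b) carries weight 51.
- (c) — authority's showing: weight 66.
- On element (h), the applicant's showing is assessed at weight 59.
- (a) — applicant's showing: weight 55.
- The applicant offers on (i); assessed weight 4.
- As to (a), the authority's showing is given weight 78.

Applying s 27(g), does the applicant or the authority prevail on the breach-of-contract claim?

— Issue I —
Stage I.1 (applicant, a more-likely-than-not showing, weight is at least 50): (a) 55 (authority's 78 disregarded) ≥ 50 — meets.
  Stage I.1 is satisfied; the onus moves to the authority.
Stage I.2 (authority, a more-likely-than-not showing, weight is at least 50): (b) 51 ≥ 50 — meets.
  All elements met at the final stage.
All stages carried — the authority prevails on this issue.
— Issue II —
Stage II.1 (applicant, a clear and cogent showing, weight is at least 71): (c) 72 (authority's 66 disregarded) ≥ 71 — meets; (d) 78 (authority's 21 disregarded) ≥ 71 — meets.
  Stage II.1 carried; the burden shifts to the authority.
Stage II.2 (authority, a clear and cogent showing, weight is at least 71): (e) 75 ≥ 71 — meets.
  The authority carries the last stage.
All stages carried — the authority prevails on this issue.
— Issue III —
At Stage III.1 the applicant must meet a clear and cogent showing (weight is at least 75): on (f) the weight is 73, which does not reach 75, so (f) does not meet the standard; on (g) the weight is 81, which does reach 75, so (g) meets the standard.
  The applicant does not carry Stage III.1.
So the authority prevails on this issue.
Per-issue: Issue I → authority; Issue II → authority; Issue III → authority. The applicant must prevail on at least one issue; overall, the authority prevails.

authority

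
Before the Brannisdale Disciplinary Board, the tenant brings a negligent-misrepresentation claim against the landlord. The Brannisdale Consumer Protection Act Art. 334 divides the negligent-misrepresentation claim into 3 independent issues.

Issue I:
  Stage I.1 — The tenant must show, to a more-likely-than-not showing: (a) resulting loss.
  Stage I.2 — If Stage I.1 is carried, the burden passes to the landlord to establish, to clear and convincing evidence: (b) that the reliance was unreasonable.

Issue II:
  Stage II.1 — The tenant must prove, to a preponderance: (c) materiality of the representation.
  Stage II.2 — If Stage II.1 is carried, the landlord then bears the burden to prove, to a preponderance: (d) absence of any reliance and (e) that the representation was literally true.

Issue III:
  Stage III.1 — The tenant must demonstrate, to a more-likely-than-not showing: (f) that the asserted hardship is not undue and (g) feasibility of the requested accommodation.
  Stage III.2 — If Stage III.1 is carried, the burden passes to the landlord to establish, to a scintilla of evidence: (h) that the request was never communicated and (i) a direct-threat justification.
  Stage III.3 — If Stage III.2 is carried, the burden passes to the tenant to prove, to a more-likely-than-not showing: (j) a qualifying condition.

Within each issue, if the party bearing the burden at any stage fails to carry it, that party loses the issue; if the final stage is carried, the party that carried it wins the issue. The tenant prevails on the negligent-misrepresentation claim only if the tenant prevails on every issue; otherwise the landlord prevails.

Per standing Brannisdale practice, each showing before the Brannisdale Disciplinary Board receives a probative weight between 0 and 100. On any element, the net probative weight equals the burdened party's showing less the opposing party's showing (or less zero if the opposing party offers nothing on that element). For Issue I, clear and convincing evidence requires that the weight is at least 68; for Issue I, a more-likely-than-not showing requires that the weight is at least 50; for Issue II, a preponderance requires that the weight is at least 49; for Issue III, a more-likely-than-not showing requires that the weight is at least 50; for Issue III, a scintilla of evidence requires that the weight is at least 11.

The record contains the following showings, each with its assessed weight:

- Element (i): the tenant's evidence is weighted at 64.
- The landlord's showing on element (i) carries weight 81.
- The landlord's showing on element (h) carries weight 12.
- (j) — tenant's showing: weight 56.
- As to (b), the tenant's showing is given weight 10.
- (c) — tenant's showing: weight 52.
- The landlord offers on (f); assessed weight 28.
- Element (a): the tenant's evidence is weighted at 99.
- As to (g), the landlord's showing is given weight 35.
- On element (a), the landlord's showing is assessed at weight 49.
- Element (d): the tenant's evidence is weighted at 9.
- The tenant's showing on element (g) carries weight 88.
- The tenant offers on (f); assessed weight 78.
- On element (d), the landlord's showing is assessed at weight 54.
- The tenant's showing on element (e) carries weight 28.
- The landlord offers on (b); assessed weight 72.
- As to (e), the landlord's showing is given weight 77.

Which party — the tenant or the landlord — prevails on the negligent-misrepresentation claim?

tenant

— Issue I —
At Stage I.1 the tenant must meet a more-likely-than-not showing (weight is at least 50): on (a) the weight is 99 less the opposing 49 gives net 50, which does reach 50, so (a) meets the standard.
  Stage I.1 is satisfied; the onus moves to the landlord.
At Stage I.2 the landlord must meet clear and convincing evidence (weight is at least 68): on (b) the weight is 72 less the opposing 10 gives net 62, which does not reach 68, so (b) does not meet the standard.
  Not every element is met, so the landlord fails to carry Stage I.2.
So the tenant prevails on this issue.
— Issue II —
At Stage II.1 the tenant must meet a preponderance (weight is at least 49): on (c) the weight is 52, which does reach 49, so (c) meets the standard.
  Stage II.1 is satisfied; the onus moves to the landlord.
At Stage II.2 the landlord must meet a preponderance (weight is at least 49): on (d) the weight is 54 less the opposing 9 gives net 45, which does not reach 49, so (d) does not meet the standard; on (e) the weight is 77 less the opposing 28 gives net 49, which does reach 49, so (e) meets the standard.
  The landlord does not carry Stage II.2.
So the tenant prevails on this issue.
— Issue III —
At Stage III.1 the tenant must meet a more-likely-than-not showing (weight is at least 50): on (f) the weight is 78 less the opposing 28 gives net 50, ≥ 50, so (f) meets the standard; on (g) the weight is 88 less the opposing 35 gives net 53, ≥ 50, so (g) meets the standard.
  All elements met. The burden passes to the landlord.
At Stage III.2 the landlord must meet a scintilla of evidence (weight is at least 11): on (h) the weight is 12, ≥ 11, so (h) meets the standard; on (i) the weight is 81 less the opposing 64 gives net 17, ≥ 11, so (i) meets the standard.
  Stage III.2 is satisfied; the onus moves to the tenant.
At Stage III.3 the tenant must meet a more-likely-than-not showing (weight is at least 50): on (j) the weight is 56, which does reach 50, so (j) meets the standard.
  The tenant carries the last stage.
With every stage satisfied, the tenant prevails on this issue.
Per-issue: Issue I → tenant; Issue II → tenant; Issue III → tenant. The tenant must prevail on every issue; overall, the tenant prevails.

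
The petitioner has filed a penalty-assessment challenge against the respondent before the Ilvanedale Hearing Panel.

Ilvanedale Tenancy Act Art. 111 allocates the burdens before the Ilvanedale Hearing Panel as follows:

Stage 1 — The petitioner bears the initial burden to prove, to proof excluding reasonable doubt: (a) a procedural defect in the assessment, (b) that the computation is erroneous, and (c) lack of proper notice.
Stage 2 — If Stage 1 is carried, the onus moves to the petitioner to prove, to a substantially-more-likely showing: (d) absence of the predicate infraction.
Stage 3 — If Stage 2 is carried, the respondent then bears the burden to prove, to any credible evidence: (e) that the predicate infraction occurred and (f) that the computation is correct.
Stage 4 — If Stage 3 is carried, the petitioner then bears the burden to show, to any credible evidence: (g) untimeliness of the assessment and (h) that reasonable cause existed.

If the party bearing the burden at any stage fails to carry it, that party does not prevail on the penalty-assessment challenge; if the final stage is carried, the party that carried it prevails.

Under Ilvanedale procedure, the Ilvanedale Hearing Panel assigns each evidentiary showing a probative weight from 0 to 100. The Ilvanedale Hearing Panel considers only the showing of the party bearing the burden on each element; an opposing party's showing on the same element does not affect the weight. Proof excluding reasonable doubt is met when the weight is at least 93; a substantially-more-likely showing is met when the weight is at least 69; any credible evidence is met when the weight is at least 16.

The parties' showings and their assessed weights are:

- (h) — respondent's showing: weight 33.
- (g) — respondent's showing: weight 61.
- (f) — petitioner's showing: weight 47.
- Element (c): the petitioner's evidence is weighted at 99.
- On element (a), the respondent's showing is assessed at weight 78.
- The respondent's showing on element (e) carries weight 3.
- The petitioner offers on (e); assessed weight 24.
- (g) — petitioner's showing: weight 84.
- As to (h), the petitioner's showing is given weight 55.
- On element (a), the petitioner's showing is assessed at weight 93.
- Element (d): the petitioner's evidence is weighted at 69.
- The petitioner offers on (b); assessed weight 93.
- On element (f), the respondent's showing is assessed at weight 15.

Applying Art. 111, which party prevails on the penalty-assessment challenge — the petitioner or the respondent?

petitioner

At Stage 1 the petitioner must meet proof excluding reasonable doubt (weight is at least 93): on (a) the weight is 93 (the respondent's 78 is given no effect), which does reach 93, so (a) meets the standard; on (b) the weight is 93, ≥ 93, so (b) meets the standard; on (c) the weight is 99, ≥ 93, so (c) meets the standard.
  Stage 1 carried; the burden remains with the petitioner.
At Stage 2 the petitioner must meet a substantially-more-likely showing (weight is at least 69): on (d) the weight is 69, ≥ 69, so (d) meets the standard.
  All elements met. The burden passes to the respondent.
At Stage 3 the respondent must meet any credible evidence (weight is at least 16): on (e) the weight is 3 (the petitioner's 24 is given no effect), which does not reach 16, so (e) does not meet the standard; on (f) the weight is 15 (the petitioner's 47 is given no effect), which does not reach 16, so (f) does not meet the standard.
  Not every element is met, so the respondent fails to carry Stage 3.
The petitioner prevails.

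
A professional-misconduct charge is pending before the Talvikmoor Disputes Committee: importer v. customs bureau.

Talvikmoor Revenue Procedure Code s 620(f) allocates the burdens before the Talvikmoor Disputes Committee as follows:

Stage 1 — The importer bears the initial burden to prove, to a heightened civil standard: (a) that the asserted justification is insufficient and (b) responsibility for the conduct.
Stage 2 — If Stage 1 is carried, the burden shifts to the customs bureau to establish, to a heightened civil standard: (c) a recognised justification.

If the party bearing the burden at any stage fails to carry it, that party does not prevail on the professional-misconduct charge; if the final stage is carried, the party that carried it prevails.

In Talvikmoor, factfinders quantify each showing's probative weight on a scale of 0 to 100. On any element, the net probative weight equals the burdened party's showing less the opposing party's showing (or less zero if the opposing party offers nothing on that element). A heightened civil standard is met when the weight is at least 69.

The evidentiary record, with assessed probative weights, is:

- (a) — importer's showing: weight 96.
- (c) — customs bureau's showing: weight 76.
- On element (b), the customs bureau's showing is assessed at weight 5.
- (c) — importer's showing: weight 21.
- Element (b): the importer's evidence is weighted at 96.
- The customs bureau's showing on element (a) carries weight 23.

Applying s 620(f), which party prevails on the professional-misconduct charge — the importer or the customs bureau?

Stage 1 (importer, a heightened civil standard, weight is at least 69): (a) net 96−23=73 ≥ 69 — meets; (b) net 96−5=91 ≥ 69 — meets.
  The importer carries Stage 1; the customs bureau now bears the burden.
Stage 2 (customs bureau, a heightened civil standard, weight is at least 69): (c) net 76−21=55 < 69 — fails.
  Not every element is met, so the customs bureau fails to carry Stage 2.
The importer prevails.

importer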